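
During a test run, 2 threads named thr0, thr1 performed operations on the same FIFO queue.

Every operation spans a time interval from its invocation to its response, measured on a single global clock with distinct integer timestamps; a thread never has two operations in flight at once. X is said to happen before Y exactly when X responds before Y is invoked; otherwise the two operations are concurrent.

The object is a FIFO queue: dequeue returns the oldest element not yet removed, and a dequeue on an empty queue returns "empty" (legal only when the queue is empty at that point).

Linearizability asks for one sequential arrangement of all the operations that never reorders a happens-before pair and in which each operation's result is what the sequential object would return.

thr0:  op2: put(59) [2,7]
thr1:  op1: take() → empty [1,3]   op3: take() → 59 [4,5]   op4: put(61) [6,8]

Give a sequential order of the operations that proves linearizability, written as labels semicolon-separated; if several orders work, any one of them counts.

op1; op2; op3; op4

1. op1 take() → empty, leaving queue <>
2. op2 put(59), leaving queue <59>
3. op3 take() → 59, leaving queue <>
4. op4 put(61), leaving queue <61>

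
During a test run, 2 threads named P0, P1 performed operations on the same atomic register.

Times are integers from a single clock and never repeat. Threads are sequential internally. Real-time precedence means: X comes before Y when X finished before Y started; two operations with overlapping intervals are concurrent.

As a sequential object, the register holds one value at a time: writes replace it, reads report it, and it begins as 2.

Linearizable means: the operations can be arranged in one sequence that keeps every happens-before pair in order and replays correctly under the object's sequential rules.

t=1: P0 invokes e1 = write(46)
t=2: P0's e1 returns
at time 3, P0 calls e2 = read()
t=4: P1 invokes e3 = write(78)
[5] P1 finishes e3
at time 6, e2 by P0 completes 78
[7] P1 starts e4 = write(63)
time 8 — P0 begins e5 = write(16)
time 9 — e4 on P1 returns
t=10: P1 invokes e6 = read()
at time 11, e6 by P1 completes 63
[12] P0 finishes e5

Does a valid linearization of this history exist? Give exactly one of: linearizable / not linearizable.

a witness: e1, e3, e2, e4, e6, e5
1. e1 write(46), leaving value 46
2. e3 write(78), leaving value 78
3. e2 read() → 78, leaving value 78
4. e4 write(63), leaving value 63
5. e6 read() → 63, leaving value 63
6. e5 write(16), leaving value 16

linearizable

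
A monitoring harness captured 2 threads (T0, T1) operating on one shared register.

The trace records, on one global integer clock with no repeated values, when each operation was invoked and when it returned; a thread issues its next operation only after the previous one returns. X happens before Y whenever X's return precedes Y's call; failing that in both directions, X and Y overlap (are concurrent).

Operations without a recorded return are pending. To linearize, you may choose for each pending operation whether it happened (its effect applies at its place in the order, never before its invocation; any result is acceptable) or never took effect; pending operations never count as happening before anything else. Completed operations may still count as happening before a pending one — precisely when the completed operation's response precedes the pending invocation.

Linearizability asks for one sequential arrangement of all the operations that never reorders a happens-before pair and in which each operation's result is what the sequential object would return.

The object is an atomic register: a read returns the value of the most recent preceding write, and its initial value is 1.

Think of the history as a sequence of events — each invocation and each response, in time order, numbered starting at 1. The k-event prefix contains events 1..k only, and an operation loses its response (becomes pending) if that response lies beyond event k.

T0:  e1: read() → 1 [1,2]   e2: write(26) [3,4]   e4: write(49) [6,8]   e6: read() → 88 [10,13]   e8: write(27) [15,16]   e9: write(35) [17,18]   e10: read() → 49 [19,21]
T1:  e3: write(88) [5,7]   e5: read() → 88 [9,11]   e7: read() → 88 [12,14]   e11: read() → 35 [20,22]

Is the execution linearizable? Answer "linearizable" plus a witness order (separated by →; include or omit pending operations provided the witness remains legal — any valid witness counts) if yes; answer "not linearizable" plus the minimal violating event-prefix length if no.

already the first 21 events (up to e10's response at time 21) admit no linearization; the first 20 still do
real-time-consistent orders of the 10 completed operations: 6 — all fail the register replay
completion choices over the 1 pending operation (e11) were checked; none helps
e.g. e1, e2, e3, e4, e5, e6, e7, e8, e9, e10 (pending dropped): illegal at step 5, since e5 read() → 88 cannot apply there
e.g. e1, e2, e3, e4, e5, e7, e6, e8, e9, e10 (pending dropped): illegal at step 5, since e5 read() → 88 cannot apply there

not linearizable — minimal violating prefix: 21 events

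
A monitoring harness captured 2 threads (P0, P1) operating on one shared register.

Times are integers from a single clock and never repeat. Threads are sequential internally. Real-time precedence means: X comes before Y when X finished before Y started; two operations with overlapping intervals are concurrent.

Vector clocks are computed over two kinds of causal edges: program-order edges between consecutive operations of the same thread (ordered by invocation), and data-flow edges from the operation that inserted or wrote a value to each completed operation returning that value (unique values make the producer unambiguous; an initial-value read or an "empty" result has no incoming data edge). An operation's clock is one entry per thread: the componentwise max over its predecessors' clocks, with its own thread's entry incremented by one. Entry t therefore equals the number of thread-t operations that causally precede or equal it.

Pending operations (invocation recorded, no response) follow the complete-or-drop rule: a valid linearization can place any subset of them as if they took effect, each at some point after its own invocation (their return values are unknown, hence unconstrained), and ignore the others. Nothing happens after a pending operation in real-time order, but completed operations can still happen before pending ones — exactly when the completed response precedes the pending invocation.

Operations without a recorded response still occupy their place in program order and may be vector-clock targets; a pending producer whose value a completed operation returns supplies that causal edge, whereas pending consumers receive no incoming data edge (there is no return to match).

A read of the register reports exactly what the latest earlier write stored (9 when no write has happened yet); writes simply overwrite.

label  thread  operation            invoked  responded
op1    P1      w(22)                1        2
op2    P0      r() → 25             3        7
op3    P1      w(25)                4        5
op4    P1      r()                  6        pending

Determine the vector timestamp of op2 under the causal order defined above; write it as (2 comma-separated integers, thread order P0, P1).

(1, 2)

op1, invoked 1, has no incoming edges; only P1's bump applies → (0, 1)
from VC(op1)=(0, 1), op3 (invoked 4) maxes components and bumps P1 → (0, 2)
from VC(op3)=(0, 2), op4 (invoked 6) maxes components and bumps P1 → (0, 3)
from VC(op3)=(0, 2), op2 (invoked 3) maxes components and bumps P0 → (1, 2)
target: VC(op2) = (1, 2)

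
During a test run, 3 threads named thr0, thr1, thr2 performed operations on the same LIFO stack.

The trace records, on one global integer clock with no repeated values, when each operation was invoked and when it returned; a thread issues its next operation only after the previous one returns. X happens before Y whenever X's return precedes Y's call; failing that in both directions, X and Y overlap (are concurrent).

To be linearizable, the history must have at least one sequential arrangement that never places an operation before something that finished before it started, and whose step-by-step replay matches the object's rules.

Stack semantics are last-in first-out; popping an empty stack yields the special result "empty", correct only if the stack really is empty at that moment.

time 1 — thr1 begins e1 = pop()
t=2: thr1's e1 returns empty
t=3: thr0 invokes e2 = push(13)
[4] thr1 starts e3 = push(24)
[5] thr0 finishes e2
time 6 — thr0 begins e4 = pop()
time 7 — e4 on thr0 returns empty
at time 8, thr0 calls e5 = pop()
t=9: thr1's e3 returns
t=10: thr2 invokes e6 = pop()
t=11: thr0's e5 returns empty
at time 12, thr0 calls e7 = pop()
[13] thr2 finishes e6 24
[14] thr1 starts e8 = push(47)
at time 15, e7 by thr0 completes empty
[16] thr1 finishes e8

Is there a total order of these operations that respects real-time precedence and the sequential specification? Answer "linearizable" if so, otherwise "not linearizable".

through event 6 a valid linearization exists; event 7 (e4 responding at time 7) ends that
the completed operations (3 total) allow one real-time order; the LIFO stack replay rejects it
no escape via the 1 pending operation (e3): every completion choice fails
for example e1, e2, e4 (pending dropped) fails at step 3: e4 pop() → empty is not legal there

not linearizable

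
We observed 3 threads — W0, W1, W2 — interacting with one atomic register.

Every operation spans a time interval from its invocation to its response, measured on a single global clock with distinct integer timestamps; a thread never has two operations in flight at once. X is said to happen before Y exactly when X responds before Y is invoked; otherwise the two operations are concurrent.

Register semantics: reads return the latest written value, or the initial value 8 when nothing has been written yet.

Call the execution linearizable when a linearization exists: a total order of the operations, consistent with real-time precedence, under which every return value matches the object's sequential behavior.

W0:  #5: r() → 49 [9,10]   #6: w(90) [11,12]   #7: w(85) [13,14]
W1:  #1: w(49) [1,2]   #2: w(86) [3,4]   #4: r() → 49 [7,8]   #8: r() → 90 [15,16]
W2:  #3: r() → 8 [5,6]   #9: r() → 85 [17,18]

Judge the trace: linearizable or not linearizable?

not linearizable

through event 5 a valid linearization exists; event 6 (#3 responding at time 6) ends that
exhaustive check: the 3 completed atomic register ops admit one real-time order; illegal
take #1, #2, #3: step 3 already fails, because #3 r() → 8 cannot occur there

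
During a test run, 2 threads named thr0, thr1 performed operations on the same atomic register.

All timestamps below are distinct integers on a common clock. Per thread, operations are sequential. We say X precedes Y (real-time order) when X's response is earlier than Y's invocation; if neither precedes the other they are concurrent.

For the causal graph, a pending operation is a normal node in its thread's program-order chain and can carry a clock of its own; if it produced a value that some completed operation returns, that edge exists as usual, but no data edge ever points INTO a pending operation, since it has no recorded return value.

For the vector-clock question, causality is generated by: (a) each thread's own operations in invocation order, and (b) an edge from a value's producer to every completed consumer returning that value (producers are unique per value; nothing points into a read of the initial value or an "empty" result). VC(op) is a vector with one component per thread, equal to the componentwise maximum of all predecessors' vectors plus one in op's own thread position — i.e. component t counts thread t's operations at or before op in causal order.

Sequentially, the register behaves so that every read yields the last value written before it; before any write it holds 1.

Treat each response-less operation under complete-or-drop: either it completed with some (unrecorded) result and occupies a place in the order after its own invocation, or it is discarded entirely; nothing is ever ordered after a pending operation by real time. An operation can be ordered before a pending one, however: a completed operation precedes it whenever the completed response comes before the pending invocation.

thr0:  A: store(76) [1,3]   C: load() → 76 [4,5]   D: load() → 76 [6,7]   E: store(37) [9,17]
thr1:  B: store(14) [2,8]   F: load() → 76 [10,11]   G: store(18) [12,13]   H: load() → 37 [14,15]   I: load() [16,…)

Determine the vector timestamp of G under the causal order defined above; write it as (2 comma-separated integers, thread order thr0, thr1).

(1, 3)

invoked at 2, B has no predecessors; its own thr1 bump gives (0, 1)
invoked at 1, A has no predecessors; its own thr0 bump gives (1, 0)
C (invocation 4): componentwise max over VC(A)=(1, 0), +1 at thr0, giving (2, 0)
F (invocation 10): componentwise max over VC(A)=(1, 0), VC(B)=(0, 1), +1 at thr1, giving (1, 2)
D (invocation 6): componentwise max over VC(A)=(1, 0), VC(C)=(2, 0), +1 at thr0, giving (3, 0)
G (invocation 12): componentwise max over VC(F)=(1, 2), +1 at thr1, giving (1, 3)
E (invocation 9): componentwise max over VC(D)=(3, 0), +1 at thr0, giving (4, 0)
H (invocation 14): componentwise max over VC(E)=(4, 0), VC(G)=(1, 3), +1 at thr1, giving (4, 4)
I (invocation 16): componentwise max over VC(H)=(4, 4), +1 at thr1, giving (4, 5)
target: VC(G) = (1, 3)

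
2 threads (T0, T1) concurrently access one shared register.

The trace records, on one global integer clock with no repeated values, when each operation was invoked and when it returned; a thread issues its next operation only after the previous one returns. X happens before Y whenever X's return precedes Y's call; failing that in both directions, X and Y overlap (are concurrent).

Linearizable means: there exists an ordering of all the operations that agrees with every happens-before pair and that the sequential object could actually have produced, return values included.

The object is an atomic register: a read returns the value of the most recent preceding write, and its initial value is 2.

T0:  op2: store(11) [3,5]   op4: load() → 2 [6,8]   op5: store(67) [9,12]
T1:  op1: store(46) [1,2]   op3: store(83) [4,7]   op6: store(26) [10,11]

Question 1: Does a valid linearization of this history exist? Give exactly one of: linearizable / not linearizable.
prefix check: 1..7 passes, 1..8 fails once op4's time-8 response joins
every one of the 3 real-time-consistent orders over 4 completed register ops fails the sequential spec
for example op1, op2, op3, op4 fails at step 4: op4 load() → 2 is not legal there
for example op1, op2, op4, op3 fails at step 3: op4 load() → 2 is not legal there

not linearizable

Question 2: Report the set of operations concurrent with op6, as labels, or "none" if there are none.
concurrent with op6 ([10,11]): every op whose interval crosses 10..11
op1 [1,2]: before
op2 [3,5]: before
op3 [4,7]: before
op4 [6,8]: before
op5 [9,12]: concurrent

op5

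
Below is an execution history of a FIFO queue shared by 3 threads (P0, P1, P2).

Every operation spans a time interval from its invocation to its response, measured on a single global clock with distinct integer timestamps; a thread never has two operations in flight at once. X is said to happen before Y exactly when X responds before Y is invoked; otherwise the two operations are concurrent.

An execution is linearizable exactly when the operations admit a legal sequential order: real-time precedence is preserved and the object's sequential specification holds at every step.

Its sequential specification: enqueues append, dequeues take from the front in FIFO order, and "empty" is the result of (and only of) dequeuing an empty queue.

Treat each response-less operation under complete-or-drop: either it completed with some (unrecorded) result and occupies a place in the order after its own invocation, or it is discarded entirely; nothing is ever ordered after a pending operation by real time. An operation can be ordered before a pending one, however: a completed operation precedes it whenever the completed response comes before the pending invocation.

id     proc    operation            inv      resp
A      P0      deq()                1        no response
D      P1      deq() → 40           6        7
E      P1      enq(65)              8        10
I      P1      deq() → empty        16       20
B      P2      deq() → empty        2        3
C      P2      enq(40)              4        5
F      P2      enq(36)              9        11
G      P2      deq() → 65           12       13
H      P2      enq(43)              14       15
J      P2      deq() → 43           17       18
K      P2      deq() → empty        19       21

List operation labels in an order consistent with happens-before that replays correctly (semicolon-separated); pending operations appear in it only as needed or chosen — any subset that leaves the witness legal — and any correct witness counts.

B; C; D; E; F; G; A; H; J; I; K

1. B deq() → empty, leaving queue <>
2. C enq(40), leaving queue <40>
3. D deq() → 40, leaving queue <>
4. E enq(65), leaving queue <65>
5. F enq(36), leaving queue <65,36>
6. G deq() → 65, leaving queue <36>
7. A deq() (pending, included), leaving queue <>
8. H enq(43), leaving queue <43>
9. J deq() → 43, leaving queue <>
10. I deq() → empty, leaving queue <>
11. K deq() → empty, leaving queue <>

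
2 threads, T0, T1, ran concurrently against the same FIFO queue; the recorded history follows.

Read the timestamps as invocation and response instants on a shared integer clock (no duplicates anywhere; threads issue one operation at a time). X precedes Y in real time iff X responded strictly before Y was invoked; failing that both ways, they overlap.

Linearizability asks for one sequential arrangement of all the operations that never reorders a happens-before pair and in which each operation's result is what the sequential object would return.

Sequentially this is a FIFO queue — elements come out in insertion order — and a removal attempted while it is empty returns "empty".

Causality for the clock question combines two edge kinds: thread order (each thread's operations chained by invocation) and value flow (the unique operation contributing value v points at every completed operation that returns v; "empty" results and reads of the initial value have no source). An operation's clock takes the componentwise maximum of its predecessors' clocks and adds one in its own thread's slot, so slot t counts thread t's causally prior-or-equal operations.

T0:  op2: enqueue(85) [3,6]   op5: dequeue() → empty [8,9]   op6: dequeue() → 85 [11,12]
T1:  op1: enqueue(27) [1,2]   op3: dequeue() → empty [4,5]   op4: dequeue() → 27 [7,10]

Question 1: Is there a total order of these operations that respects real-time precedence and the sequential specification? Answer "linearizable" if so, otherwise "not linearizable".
not linearizable

the violation lands at event 5, op3's response at time 5: events 1..4 linearize, events 1..5 do not
exactly one order of the 2 completed ops respects real time; the FIFO queue replay fails
completion choices over the 1 pending operation (op2) were checked; none helps
take op1, op3 (pending dropped): step 2 already fails, because op3 dequeue() → empty cannot occur there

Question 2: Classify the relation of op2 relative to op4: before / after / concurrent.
before

op2 spans [3,6], op4 spans [7,10]
resp(op2)=6 < inv(op4)=7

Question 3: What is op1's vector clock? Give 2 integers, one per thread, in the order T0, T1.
(0, 1)

invoked at 1, op1 has no predecessors; its own T1 bump gives (0, 1)
invoked at 3, op2 has no predecessors; its own T0 bump gives (1, 0)
merge at op3 (invoked 4): VC(op1)=(0, 1), own-thread bump on T1 → (0, 2)
merge at op5 (invoked 8): VC(op2)=(1, 0), own-thread bump on T0 → (2, 0)
merge at op4 (invoked 7): VC(op1)=(0, 1), VC(op3)=(0, 2), own-thread bump on T1 → (0, 3)
merge at op6 (invoked 11): VC(op2)=(1, 0), VC(op5)=(2, 0), own-thread bump on T0 → (3, 0)
target: VC(op1) = (0, 1)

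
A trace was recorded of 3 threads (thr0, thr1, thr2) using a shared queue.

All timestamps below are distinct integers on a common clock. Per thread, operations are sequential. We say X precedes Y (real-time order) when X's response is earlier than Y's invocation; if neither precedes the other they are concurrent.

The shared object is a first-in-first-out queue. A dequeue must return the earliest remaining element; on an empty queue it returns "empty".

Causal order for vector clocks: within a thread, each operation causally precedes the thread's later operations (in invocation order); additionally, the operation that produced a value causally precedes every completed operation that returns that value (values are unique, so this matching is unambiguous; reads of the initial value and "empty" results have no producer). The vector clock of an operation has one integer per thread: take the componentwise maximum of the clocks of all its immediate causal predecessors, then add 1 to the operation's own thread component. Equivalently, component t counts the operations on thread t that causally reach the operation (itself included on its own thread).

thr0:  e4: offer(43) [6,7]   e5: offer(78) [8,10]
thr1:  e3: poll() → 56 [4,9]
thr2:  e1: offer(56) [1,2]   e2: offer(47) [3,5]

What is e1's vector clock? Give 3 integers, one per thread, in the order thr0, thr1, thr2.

invoked at 1, e1 has no predecessors; its own thr2 bump gives (0, 0, 1)
invoked at 6, e4 has no predecessors; its own thr0 bump gives (1, 0, 0)
e2, invoked 3, takes VC(e1)=(0, 0, 1) under max, adds 1 for thr2 → (0, 0, 2)
e3, invoked 4, takes VC(e1)=(0, 0, 1) under max, adds 1 for thr1 → (0, 1, 1)
e5, invoked 8, takes VC(e4)=(1, 0, 0) under max, adds 1 for thr0 → (2, 0, 0)
target: VC(e1) = (0, 0, 1)

(0, 0, 1)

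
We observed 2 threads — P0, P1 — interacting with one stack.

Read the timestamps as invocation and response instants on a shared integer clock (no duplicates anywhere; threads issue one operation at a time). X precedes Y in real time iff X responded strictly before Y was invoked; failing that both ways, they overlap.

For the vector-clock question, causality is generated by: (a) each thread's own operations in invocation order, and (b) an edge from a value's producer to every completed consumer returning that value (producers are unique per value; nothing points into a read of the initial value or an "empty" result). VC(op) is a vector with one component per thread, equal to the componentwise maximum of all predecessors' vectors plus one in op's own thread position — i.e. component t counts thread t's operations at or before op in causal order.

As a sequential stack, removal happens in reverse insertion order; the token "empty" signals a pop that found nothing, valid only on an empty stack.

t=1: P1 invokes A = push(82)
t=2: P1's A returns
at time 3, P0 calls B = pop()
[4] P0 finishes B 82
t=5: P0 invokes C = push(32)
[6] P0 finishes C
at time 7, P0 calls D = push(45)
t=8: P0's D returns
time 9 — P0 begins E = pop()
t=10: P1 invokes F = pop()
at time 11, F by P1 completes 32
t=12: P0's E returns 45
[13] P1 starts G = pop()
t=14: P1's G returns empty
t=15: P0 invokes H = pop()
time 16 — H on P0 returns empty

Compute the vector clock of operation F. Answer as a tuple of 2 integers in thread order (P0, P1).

A, invoked 1, has no incoming edges; only P1's bump applies → (0, 1)
B (invocation 3): componentwise max over VC(A)=(0, 1), +1 at P0, giving (1, 1)
C (invocation 5): componentwise max over VC(B)=(1, 1), +1 at P0, giving (2, 1)
F (invocation 10): componentwise max over VC(A)=(0, 1), VC(C)=(2, 1), +1 at P1, giving (2, 2)
D (invocation 7): componentwise max over VC(C)=(2, 1), +1 at P0, giving (3, 1)
G (invocation 13): componentwise max over VC(F)=(2, 2), +1 at P1, giving (2, 3)
E (invocation 9): componentwise max over VC(D)=(3, 1), +1 at P0, giving (4, 1)
H (invocation 15): componentwise max over VC(E)=(4, 1), +1 at P0, giving (5, 1)
target: VC(F) = (2, 2)

(2, 2)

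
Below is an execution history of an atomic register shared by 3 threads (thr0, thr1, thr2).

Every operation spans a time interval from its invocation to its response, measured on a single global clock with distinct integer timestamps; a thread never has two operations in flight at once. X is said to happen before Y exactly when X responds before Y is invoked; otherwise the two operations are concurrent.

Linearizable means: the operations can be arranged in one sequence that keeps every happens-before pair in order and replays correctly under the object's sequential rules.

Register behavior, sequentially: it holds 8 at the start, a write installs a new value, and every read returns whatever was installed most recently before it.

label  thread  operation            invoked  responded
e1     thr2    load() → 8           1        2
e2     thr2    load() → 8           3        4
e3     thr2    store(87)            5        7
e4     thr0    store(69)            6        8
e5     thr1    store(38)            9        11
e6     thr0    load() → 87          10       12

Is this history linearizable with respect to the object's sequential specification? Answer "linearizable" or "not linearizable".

one valid linearization: e1, e2, e4, e3, e6, e5
step 1: e1 load() → 8 — value 8
step 2: e2 load() → 8 — value 8
step 3: e4 store(69) — value 69
step 4: e3 store(87) — value 87
step 5: e6 load() → 87 — value 87
step 6: e5 store(38) — value 38

linearizable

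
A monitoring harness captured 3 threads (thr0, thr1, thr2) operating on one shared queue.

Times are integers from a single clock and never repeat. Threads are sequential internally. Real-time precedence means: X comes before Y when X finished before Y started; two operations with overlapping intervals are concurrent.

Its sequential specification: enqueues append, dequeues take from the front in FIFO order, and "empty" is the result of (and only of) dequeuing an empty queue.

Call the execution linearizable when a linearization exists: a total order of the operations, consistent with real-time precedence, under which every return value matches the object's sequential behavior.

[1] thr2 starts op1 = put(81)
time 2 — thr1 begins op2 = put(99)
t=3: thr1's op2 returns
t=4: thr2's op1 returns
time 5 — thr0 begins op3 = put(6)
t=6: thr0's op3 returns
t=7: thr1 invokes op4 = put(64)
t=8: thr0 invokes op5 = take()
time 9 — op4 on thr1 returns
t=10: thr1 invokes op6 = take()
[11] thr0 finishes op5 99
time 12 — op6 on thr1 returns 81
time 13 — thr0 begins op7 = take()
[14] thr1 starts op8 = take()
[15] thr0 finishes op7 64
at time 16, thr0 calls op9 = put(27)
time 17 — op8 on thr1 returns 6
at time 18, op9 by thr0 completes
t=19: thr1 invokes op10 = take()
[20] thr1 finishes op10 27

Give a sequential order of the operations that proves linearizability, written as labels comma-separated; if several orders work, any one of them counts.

step 1: op1 put(81) — queue <81>
step 2: op2 put(99) — queue <81,99>
step 3: op3 put(6) — queue <81,99,6>
step 4: op4 put(64) — queue <81,99,6,64>
step 5: op6 take() → 81 — queue <99,6,64>
step 6: op5 take() → 99 — queue <6,64>
step 7: op8 take() → 6 — queue <64>
step 8: op7 take() → 64 — queue <>
step 9: op9 put(27) — queue <27>
step 10: op10 take() → 27 — queue <>

op1, op2, op3, op4, op6, op5, op8, op7, op9, op10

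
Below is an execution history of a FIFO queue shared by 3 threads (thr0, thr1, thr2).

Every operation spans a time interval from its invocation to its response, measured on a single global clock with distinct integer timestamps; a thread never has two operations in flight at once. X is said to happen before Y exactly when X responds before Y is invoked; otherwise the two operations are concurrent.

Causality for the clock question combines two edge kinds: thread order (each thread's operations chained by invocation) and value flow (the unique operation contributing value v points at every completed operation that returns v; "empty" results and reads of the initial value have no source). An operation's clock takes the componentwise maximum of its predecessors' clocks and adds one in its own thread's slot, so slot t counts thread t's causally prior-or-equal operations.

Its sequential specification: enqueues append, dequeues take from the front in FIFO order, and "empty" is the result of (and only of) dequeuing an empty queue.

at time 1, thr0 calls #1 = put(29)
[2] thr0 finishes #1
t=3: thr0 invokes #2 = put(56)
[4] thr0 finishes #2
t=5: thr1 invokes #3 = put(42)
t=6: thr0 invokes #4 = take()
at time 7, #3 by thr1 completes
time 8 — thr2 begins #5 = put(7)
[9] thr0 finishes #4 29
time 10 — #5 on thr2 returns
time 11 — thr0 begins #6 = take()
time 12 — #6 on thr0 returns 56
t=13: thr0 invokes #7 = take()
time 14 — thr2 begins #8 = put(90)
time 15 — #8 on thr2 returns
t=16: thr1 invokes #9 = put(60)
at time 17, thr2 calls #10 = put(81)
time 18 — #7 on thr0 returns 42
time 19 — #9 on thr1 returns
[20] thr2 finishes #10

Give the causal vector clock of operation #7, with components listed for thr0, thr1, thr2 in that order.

root op #5, invoked 8: fresh clock plus thr2's own tick → (0, 0, 1)
root op #3, invoked 5: fresh clock plus thr1's own tick → (0, 1, 0)
root op #1, invoked 1: fresh clock plus thr0's own tick → (1, 0, 0)
invoked at 14, #8 merges VC(#5)=(0, 0, 1) and bumps thr2's slot → (0, 0, 2)
invoked at 16, #9 merges VC(#3)=(0, 1, 0) and bumps thr1's slot → (0, 2, 0)
invoked at 3, #2 merges VC(#1)=(1, 0, 0) and bumps thr0's slot → (2, 0, 0)
invoked at 17, #10 merges VC(#8)=(0, 0, 2) and bumps thr2's slot → (0, 0, 3)
invoked at 6, #4 merges VC(#1)=(1, 0, 0), VC(#2)=(2, 0, 0) and bumps thr0's slot → (3, 0, 0)
invoked at 11, #6 merges VC(#2)=(2, 0, 0), VC(#4)=(3, 0, 0) and bumps thr0's slot → (4, 0, 0)
invoked at 13, #7 merges VC(#3)=(0, 1, 0), VC(#6)=(4, 0, 0) and bumps thr0's slot → (5, 1, 0)
target: VC(#7) = (5, 1, 0)

(5, 1, 0)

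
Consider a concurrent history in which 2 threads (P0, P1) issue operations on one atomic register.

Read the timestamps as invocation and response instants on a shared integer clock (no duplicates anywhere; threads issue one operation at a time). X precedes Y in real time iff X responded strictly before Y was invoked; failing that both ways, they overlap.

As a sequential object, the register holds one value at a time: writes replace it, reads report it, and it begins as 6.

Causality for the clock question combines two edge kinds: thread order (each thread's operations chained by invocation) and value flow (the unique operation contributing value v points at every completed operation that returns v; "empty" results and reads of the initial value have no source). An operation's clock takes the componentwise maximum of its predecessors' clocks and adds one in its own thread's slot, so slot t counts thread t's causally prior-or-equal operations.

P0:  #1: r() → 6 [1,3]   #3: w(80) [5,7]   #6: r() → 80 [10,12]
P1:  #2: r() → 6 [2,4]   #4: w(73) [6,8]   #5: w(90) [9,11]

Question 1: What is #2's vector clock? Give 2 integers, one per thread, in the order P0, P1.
Answer: (0, 1)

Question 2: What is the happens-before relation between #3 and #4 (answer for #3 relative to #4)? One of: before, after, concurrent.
Answer: concurrent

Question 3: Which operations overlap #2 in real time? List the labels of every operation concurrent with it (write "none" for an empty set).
Answer: #1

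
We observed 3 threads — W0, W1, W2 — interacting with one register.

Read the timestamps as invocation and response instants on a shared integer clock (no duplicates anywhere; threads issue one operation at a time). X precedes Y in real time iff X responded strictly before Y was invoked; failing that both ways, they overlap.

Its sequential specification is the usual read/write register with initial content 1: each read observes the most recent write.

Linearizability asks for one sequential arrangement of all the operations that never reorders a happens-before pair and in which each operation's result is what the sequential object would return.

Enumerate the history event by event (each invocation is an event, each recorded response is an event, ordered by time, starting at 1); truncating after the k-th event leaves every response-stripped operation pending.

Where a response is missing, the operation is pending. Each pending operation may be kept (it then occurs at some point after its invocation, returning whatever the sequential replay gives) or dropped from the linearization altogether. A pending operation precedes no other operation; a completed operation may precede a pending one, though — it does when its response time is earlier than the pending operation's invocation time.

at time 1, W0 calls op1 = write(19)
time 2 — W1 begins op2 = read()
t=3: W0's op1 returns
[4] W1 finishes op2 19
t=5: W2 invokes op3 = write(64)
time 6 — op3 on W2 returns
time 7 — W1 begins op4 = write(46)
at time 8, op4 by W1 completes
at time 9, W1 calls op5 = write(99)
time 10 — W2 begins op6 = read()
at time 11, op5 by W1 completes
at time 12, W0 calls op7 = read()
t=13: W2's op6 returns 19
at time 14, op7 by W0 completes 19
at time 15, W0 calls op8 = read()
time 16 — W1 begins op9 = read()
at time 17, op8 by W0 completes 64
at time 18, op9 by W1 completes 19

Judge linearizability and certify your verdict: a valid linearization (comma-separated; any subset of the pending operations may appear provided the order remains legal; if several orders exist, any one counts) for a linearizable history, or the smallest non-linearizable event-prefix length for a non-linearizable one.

not linearizable — minimal violating prefix: 13 events

the violation lands at event 13, op6's response at time 13: events 1..12 linearize, events 1..13 do not
the 6 completed operations admit 4 real-time orders; each fails the register replay
no completion choice of the 1 pending operation (op7) rescues it — every subset was tried
for example op1, op2, op3, op4, op5, op6 (pending dropped) fails at step 6: op6 read() → 19 is not legal there
for example op1, op2, op3, op4, op6, op5 (pending dropped) fails at step 5: op6 read() → 19 is not legal there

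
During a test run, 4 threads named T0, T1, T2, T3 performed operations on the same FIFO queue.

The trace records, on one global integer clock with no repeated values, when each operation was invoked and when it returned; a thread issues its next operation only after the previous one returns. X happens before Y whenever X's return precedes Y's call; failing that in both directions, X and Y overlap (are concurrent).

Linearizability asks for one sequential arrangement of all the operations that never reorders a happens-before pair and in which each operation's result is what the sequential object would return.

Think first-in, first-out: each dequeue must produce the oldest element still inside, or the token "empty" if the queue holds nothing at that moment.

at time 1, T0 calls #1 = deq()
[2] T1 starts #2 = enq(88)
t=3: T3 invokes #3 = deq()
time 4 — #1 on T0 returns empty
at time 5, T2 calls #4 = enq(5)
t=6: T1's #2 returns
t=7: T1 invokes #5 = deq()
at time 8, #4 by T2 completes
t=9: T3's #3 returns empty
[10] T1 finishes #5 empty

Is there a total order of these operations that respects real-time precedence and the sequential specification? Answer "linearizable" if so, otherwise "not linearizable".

not linearizable

already the first 10 events (up to #5's response at time 10) admit no linearization; the first 9 still do
all 25 real-time-respecting orders fail — 5 completed FIFO queue operations, no legal replay
sample order #1, #2, #3, #4, #5 stalls at step 3 — #3 deq() → empty has no legal effect
sample order #1, #2, #3, #5, #4 stalls at step 3 — #3 deq() → empty has no legal effect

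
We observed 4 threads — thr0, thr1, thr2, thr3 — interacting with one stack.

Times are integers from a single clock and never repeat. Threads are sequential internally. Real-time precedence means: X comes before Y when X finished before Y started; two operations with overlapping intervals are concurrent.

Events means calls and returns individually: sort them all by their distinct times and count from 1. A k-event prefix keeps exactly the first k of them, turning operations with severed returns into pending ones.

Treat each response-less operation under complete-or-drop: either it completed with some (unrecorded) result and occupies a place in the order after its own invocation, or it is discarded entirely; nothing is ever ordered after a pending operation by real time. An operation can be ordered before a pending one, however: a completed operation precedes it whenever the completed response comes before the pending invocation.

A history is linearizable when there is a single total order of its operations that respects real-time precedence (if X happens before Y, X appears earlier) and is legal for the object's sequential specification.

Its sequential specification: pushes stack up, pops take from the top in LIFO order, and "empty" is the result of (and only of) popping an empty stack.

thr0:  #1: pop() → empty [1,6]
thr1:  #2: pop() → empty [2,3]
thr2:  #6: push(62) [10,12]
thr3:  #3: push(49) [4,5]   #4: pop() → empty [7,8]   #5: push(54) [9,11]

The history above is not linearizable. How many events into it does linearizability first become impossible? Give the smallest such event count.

8

one valid order for events 1..7 is #1, #2, #3:
step 1: #1 pop() → empty — stack <>
step 2: #2 pop() → empty — stack <>
step 3: #3 push(49) — stack <49>
once event 8 joins (#4's response, time 8), exhaustive search finds no witness
take #1, #2, #3, #4: step 4 already fails, because #4 pop() → empty cannot occur there
take #2, #1, #3, #4: step 4 already fails, because #4 pop() → empty cannot occur there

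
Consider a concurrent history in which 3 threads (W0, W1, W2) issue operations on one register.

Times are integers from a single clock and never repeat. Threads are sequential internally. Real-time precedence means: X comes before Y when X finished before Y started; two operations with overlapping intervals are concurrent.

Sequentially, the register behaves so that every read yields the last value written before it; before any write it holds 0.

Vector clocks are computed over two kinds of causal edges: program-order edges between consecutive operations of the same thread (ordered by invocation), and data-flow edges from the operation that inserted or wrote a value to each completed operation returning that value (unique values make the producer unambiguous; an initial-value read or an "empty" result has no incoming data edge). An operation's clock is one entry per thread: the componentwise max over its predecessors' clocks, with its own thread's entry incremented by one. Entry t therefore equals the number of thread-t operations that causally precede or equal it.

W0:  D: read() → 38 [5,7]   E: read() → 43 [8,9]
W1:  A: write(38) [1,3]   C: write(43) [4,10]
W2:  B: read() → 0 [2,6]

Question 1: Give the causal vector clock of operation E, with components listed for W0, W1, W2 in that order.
B (invocation 2): nothing precedes it; W2's component alone gives (0, 0, 1)
A (invocation 1): nothing precedes it; W1's component alone gives (0, 1, 0)
invoked at 4, C merges VC(A)=(0, 1, 0) and bumps W1's slot → (0, 2, 0)
invoked at 5, D merges VC(A)=(0, 1, 0) and bumps W0's slot → (1, 1, 0)
invoked at 8, E merges VC(C)=(0, 2, 0), VC(D)=(1, 1, 0) and bumps W0's slot → (2, 2, 0)
target: VC(E) = (2, 2, 0)

(2, 2, 0)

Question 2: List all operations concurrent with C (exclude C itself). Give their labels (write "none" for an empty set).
C runs from 4 to 10; window-overlapping ops are concurrent
A [1,3]: before
B [2,6]: concurrent
D [5,7]: concurrent
E [8,9]: concurrent

B, D, E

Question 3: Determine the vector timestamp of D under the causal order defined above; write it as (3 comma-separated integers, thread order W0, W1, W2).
B, invoked 2, has no incoming edges; only W2's bump applies → (0, 0, 1)
A, invoked 1, has no incoming edges; only W1's bump applies → (0, 1, 0)
C (invocation 4): componentwise max over VC(A)=(0, 1, 0), +1 at W1, giving (0, 2, 0)
D (invocation 5): componentwise max over VC(A)=(0, 1, 0), +1 at W0, giving (1, 1, 0)
E (invocation 8): componentwise max over VC(C)=(0, 2, 0), VC(D)=(1, 1, 0), +1 at W0, giving (2, 2, 0)
target: VC(D) = (1, 1, 0)

(1, 1, 0)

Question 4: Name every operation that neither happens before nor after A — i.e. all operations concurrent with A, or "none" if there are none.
A spans [1,3]; an op avoiding the whole window 1..3 is ordered, any other is concurrent
B [2,6]: concurrent
C [4,10]: after
D [5,7]: after
E [8,9]: after

B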